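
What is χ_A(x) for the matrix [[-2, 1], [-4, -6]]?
χ_A(x) = (x + 4)^2

xI - A = [[x + 2, -1], [4, x + 6]].

Expanding det(xI - A) along the first row:
det(xI - A) = + (x + 2)·det([[x + 6]]) - (-1)·det([[4]]).

Evaluating gives χ_A(x) = x^2 + 8x + 16 = (x + 4)^2.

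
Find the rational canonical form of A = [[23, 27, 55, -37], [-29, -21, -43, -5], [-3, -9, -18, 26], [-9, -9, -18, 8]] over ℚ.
The invariant factors of A (the non-unit diagonal entries of the Smith normal form of xI - A over ℚ[x]) are x^2 + 4x - 6, x^2 + 4x - 6, each dividing the next. The characteristic polynomial is their product, (x^2 + 4x - 6)^2.

The rational canonical form is the block-diagonal matrix of companion matrices C(f_i):
R = [[0, 6, 0, 0], [1, -4, 0, 0], [0, 0, 0, 6], [0, 0, 1, -4]].

Note the characteristic polynomial does not split into linear factors over ℚ, so A has no Jordan form over ℚ; the rational canonical form exists over any field.

R = [[0, 6, 0, 0], [1, -4, 0, 0], [0, 0, 0, 6], [0, 0, 1, -4]]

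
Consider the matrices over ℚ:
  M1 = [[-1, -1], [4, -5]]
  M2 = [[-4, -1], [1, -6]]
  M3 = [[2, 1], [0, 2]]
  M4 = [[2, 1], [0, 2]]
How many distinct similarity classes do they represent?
Characteristic polynomials: χ_{M1} = (x + 3)^2, χ_{M2} = (x + 5)^2, χ_{M3} = (x - 2)^2, χ_{M4} = (x - 2)^2.

{M1}: invariant factors (x + 3)^2.

{M2}: invariant factors (x + 5)^2.

{M3, M4}: invariant factors (x - 2)^2.

Matrices are similar if and only if their invariant-factor lists agree; the partition into similarity classes is {M1}, {M2}, {M3, M4}.

3 classes: {M1}, {M2}, {M3, M4}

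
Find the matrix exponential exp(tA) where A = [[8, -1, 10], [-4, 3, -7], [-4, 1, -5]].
A has Jordan form J = [[2, 1, 0], [0, 2, 1], [0, 0, 2]] with A = PJP^{-1}, so e^{tA} = P e^{tJ} P^{-1}.

For a Jordan block J_k(λ), e^{tJ_k(λ)} = e^{λt} · (I + tN + t^2 N^2/2! + ... + t^{k-1} N^{k-1}/(k-1)!) where N is the nilpotent superdiagonal part.

Assembling the blocks and conjugating back gives the entries of e^{tA} as shown above.

e^{tA} = [[(6*t + 1)*e^{2*t}, t*(3*t - 2)*e^{2*t}/2, t*(20 - 3*t)*e^{2*t}/2], [-4*t*e^{2*t}, (-t^2 + t + 1)*e^{2*t}, t*(t - 7)*e^{2*t}], [-4*t*e^{2*t}, t*(1 - t)*e^{2*t}, (t^2 - 7*t + 1)*e^{2*t}]]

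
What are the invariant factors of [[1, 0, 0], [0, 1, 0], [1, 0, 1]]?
The Jordan structure of A has elementary divisors (x - 1)^2, (x - 1). Arranging the block sizes at each eigenvalue in decreasing order and taking row products gives the invariant factors.

Invariant factors (smallest first, each dividing the next): x - 1, (x - 1)^2.

Check: the last factor (x - 1)^2 is the minimal polynomial, and the product (x - 1)^3 is the characteristic polynomial.

x - 1, (x - 1)^2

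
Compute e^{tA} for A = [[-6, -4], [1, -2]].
e^{tA} = [[(1 - 2*t)*e^{-4*t}, -4*t*e^{-4*t}], [t*e^{-4*t}, (2*t + 1)*e^{-4*t}]]

A has Jordan form J = [[-4, 1], [0, -4]] with A = PJP^{-1}, so e^{tA} = P e^{tJ} P^{-1}.

For a Jordan block J_k(λ), e^{tJ_k(λ)} = e^{λt} · (I + tN + t^2 N^2/2! + ... + t^{k-1} N^{k-1}/(k-1)!) where N is the nilpotent superdiagonal part.

Assembling the blocks and conjugating back gives the entries of e^{tA} as shown above.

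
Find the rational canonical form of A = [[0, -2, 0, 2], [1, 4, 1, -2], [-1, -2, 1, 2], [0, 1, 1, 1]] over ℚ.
The invariant factors of A (the non-unit diagonal entries of the Smith normal form of xI - A over ℚ[x]) are (x - 2)(x - 1), (x - 2)(x - 1), each dividing the next. The characteristic polynomial is their product, (x - 2)^2(x - 1)^2.

The rational canonical form is the block-diagonal matrix of companion matrices C(f_i):
R = [[0, -2, 0, 0], [1, 3, 0, 0], [0, 0, 0, -2], [0, 0, 1, 3]].

R = [[0, -2, 0, 0], [1, 3, 0, 0], [0, 0, 0, -2], [0, 0, 1, 3]]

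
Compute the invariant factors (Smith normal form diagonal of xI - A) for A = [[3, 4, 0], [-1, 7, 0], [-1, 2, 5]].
The Jordan structure of A has elementary divisors (x - 5)^2, (x - 5). Arranging the block sizes at each eigenvalue in decreasing order and taking row products gives the invariant factors.

Invariant factors (smallest first, each dividing the next): x - 5, (x - 5)^2.

Check: the last factor (x - 5)^2 is the minimal polynomial, and the product (x - 5)^3 is the characteristic polynomial.

x - 5, (x - 5)^2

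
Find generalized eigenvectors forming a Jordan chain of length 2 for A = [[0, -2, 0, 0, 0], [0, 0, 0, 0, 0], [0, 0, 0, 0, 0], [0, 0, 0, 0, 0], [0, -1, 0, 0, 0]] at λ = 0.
v_1 = [[5, 1, 1, 0, 2]]^T, v_2 = [[-2, 0, 0, 0, -1]]^T

We seek v_1 ∈ ker(A^2) \ ker(A), then set v_{i+1} = A v_i.

One such chain is v_1 = [[5, 1, 1, 0, 2]]^T, v_2 = [[-2, 0, 0, 0, -1]]^T. Check: A v_2 = [[0, 0, 0, 0, 0]]^T = 0.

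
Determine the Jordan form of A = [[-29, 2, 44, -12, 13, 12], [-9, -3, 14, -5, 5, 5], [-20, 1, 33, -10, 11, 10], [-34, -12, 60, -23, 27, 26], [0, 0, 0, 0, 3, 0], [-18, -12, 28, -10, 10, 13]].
J = [[-5, 1, 0, 0, 0, 0], [0, -5, 1, 0, 0, 0], [0, 0, -5, 0, 0, 0], [0, 0, 0, 3, 1, 0], [0, 0, 0, 0, 3, 0], [0, 0, 0, 0, 0, 3]]

The characteristic polynomial is det(xI - A) = (x - 3)^3(x + 5)^3, so the eigenvalues are -5 (algebraic multiplicity 3), 3 (algebraic multiplicity 3).

For λ = -5: rank(A + 5I) = 5, rank((A + 5I)^2) = 4, rank((A + 5I)^3) = 3. The eigenspace has dimension 6 - 5 = 1, so there is 1 Jordan block; the rank sequence gives block sizes [3].

For λ = 3: rank(A - 3I) = 4, rank((A - 3I)^2) = 3. The eigenspace has dimension 6 - 4 = 2, so there are 2 Jordan blocks; the rank sequence gives block sizes [2, 1].

Assembling the blocks gives the Jordan form J above.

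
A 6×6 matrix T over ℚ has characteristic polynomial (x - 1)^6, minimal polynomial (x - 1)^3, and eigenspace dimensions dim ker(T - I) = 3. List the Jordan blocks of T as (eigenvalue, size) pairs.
λ = 1: algebraic multiplicity 6 (exponent in χ_T), largest block size 3 (exponent in m_T), 3 blocks (geometric multiplicity). These force block sizes [3, 2, 1].

Jordan blocks: (1, 3), (1, 2), (1, 1)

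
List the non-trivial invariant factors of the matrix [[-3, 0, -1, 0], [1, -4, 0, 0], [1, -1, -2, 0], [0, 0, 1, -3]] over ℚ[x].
x + 3, (x + 3)^3

The Jordan structure of A has elementary divisors (x + 3)^3, (x + 3). Arranging the block sizes at each eigenvalue in decreasing order and taking row products gives the invariant factors.

Invariant factors (smallest first, each dividing the next): x + 3, (x + 3)^3.

Check: the last factor (x + 3)^3 is the minimal polynomial, and the product (x + 3)^4 is the characteristic polynomial.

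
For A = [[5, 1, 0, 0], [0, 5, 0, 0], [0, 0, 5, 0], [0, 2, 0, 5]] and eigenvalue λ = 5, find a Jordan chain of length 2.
v_1 = [[4, 1, 2, 13]]^T, v_2 = [[1, 0, 0, 2]]^T

We seek v_1 ∈ ker((A - 5I)^2) \ ker(A - 5I), then set v_{i+1} = (A - 5I) v_i.

One such chain is v_1 = [[4, 1, 2, 13]]^T, v_2 = [[1, 0, 0, 2]]^T. Check: (A - 5I) v_2 = [[0, 0, 0, 0]]^T = 0.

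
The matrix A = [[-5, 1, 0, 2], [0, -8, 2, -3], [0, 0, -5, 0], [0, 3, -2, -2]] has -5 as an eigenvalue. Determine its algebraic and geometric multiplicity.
algebraic multiplicity 4, geometric multiplicity 2

The characteristic polynomial is (x + 5)^4, so the factor x + 5 appears with exponent 4: the algebraic multiplicity is 4.

rank(A + 5I) = 2, so the eigenspace has dimension 4 - 2 = 2: the geometric multiplicity is 2.

Since 2 < 4, A is not diagonalizable.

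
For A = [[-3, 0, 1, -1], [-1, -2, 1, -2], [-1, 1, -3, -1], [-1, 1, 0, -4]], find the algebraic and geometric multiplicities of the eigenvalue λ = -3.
The characteristic polynomial is (x + 3)^4, so the factor x + 3 appears with exponent 4: the algebraic multiplicity is 4.

rank(A + 3I) = 2, so the eigenspace has dimension 4 - 2 = 2: the geometric multiplicity is 2.

Since 2 < 4, A is not diagonalizable.

algebraic multiplicity 4, geometric multiplicity 2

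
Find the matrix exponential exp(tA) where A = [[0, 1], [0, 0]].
A has Jordan form J = [[0, 1], [0, 0]] with A = PJP^{-1}, so e^{tA} = P e^{tJ} P^{-1}.

For a Jordan block J_k(λ), e^{tJ_k(λ)} = e^{λt} · (I + tN + t^2 N^2/2! + ... + t^{k-1} N^{k-1}/(k-1)!) where N is the nilpotent superdiagonal part.

Assembling the blocks and conjugating back gives the entries of e^{tA} as shown above.

e^{tA} = [[1, t], [0, 1]]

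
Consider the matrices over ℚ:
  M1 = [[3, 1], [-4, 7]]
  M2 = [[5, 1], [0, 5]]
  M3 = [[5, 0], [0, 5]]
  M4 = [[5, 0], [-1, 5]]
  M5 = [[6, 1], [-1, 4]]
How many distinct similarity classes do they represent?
Characteristic polynomials: χ_{M1} = (x - 5)^2, χ_{M2} = (x - 5)^2, χ_{M3} = (x - 5)^2, χ_{M4} = (x - 5)^2, χ_{M5} = (x - 5)^2.

{M1, M2, M4, M5}: invariant factors (x - 5)^2.

{M3}: invariant factors x - 5, x - 5.

Matrices are similar if and only if their invariant-factor lists agree; the partition into similarity classes is {M1, M2, M4, M5}, {M3}.

2 classes: {M1, M2, M4, M5}, {M3}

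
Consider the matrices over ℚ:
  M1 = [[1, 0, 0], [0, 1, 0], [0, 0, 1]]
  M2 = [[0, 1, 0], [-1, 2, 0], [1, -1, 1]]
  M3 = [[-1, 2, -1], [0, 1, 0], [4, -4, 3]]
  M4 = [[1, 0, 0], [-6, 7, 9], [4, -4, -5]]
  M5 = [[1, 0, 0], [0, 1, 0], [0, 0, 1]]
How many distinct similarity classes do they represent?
Characteristic polynomials: χ_{M1} = (x - 1)^3, χ_{M2} = (x - 1)^3, χ_{M3} = (x - 1)^3, χ_{M4} = (x - 1)^3, χ_{M5} = (x - 1)^3.

{M1, M5}: invariant factors x - 1, x - 1, x - 1.

{M2, M3, M4}: invariant factors x - 1, (x - 1)^2.

Matrices are similar if and only if their invariant-factor lists agree; the partition into similarity classes is {M1, M5}, {M2, M3, M4}.

2 classes: {M1, M5}, {M2, M3, M4}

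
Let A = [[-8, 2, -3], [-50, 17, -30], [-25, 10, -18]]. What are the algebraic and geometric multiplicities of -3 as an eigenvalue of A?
The characteristic polynomial is (x + 3)^3, so the factor x + 3 appears with exponent 3: the algebraic multiplicity is 3.

rank(A + 3I) = 1, so the eigenspace has dimension 3 - 1 = 2: the geometric multiplicity is 2.

Since 2 < 3, A is not diagonalizable.

algebraic multiplicity 3, geometric multiplicity 2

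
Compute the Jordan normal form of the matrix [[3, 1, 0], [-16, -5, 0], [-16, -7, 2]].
J = [[-1, 1, 0], [0, -1, 0], [0, 0, 2]]

The characteristic polynomial is det(xI - A) = (x - 2)(x + 1)^2, so the eigenvalues are -1 (algebraic multiplicity 2), 2 (algebraic multiplicity 1).

For λ = -1: rank(A + I) = 2, rank((A + I)^2) = 1. The eigenspace has dimension 3 - 2 = 1, so there is 1 Jordan block; the rank sequence gives block sizes [2].

For λ = 2: algebraic multiplicity 1 gives one 1×1 block.

Assembling the blocks gives the Jordan form J above.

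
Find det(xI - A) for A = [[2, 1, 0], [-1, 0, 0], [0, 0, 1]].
χ_A(x) = (x - 1)^3

xI - A = [[x - 2, -1, 0], [1, x, 0], [0, 0, x - 1]].

Expanding det(xI - A) along the first row:
det(xI - A) = + (x - 2)·det([[x, 0], [0, x - 1]]) - (-1)·det([[1, 0], [0, x - 1]]) + (0)·det([[1, x], [0, 0]]).

Evaluating gives χ_A(x) = x^3 - 3x^2 + 3x - 1 = (x - 1)^3.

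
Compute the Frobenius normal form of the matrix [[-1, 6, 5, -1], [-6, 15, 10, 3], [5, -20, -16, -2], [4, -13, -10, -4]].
R = [[0, 0, 0, -9], [1, 0, 0, 18], [0, 1, 0, -3], [0, 0, 1, -6]]

The invariant factors of A (the non-unit diagonal entries of the Smith normal form of xI - A over ℚ[x]) are (x^2 + 3x - 3)^2, each dividing the next. The characteristic polynomial is their product, (x^2 + 3x - 3)^2.

The rational canonical form is the block-diagonal matrix of companion matrices C(f_i):
R = [[0, 0, 0, -9], [1, 0, 0, 18], [0, 1, 0, -3], [0, 0, 1, -6]].

Note the characteristic polynomial does not split into linear factors over ℚ, so A has no Jordan form over ℚ; the rational canonical form exists over any field.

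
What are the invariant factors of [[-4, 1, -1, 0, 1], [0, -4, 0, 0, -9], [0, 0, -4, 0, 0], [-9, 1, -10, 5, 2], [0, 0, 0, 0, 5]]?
x + 4, (x - 5)^2(x + 4)^2

The Jordan structure of A has elementary divisors (x + 4)^2, (x + 4), (x - 5)^2. Arranging the block sizes at each eigenvalue in decreasing order and taking row products gives the invariant factors.

Invariant factors (smallest first, each dividing the next): x + 4, (x - 5)^2(x + 4)^2.

Check: the last factor (x - 5)^2(x + 4)^2 is the minimal polynomial, and the product (x - 5)^2(x + 4)^3 is the characteristic polynomial.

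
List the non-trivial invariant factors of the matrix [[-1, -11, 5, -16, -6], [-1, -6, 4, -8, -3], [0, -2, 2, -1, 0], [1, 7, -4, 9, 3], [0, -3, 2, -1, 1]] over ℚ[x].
(x - 1)^2, (x - 1)^3

The Jordan structure of A has elementary divisors (x - 1)^3, (x - 1)^2. Arranging the block sizes at each eigenvalue in decreasing order and taking row products gives the invariant factors.

Invariant factors (smallest first, each dividing the next): (x - 1)^2, (x - 1)^3.

Check: the last factor (x - 1)^3 is the minimal polynomial, and the product (x - 1)^5 is the characteristic polynomial.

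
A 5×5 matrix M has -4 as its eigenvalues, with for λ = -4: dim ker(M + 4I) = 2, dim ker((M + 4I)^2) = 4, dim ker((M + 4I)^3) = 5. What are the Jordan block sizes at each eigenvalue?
Jordan blocks: (-4, 3), (-4, 2)

λ = -4: successive nullity increments [2, 2, 1] count blocks of size ≥ k; block sizes are [3, 2].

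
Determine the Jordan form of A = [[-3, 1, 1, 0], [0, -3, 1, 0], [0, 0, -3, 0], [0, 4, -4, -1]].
J = [[-3, 1, 0, 0], [0, -3, 1, 0], [0, 0, -3, 0], [0, 0, 0, -1]]

The characteristic polynomial is det(xI - A) = (x + 1)(x + 3)^3, so the eigenvalues are -3 (algebraic multiplicity 3), -1 (algebraic multiplicity 1).

For λ = -3: rank(A + 3I) = 3, rank((A + 3I)^2) = 2, rank((A + 3I)^3) = 1. The eigenspace has dimension 4 - 3 = 1, so there is 1 Jordan block; the rank sequence gives block sizes [3].

For λ = -1: algebraic multiplicity 1 gives one 1×1 block.

Assembling the blocks gives the Jordan form J above.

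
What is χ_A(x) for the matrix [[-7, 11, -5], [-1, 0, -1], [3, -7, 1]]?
χ_A(x) = (x + 2)^3

xI - A = [[x + 7, -11, 5], [1, x, 1], [-3, 7, x - 1]].

Expanding det(xI - A) along the first row:
det(xI - A) = + (x + 7)·det([[x, 1], [7, x - 1]]) - (-11)·det([[1, 1], [-3, x - 1]]) + (5)·det([[1, x], [-3, 7]]).

Evaluating gives χ_A(x) = x^3 + 6x^2 + 12x + 8 = (x + 2)^3.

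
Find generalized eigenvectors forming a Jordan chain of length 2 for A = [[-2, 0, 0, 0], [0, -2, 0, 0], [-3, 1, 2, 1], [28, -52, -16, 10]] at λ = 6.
v_1 = [[0, 0, 0, 1]]^T, v_2 = [[0, 0, 1, 4]]^T

We seek v_1 ∈ ker((A - 6I)^2) \ ker(A - 6I), then set v_{i+1} = (A - 6I) v_i.

One such chain is v_1 = [[0, 0, 0, 1]]^T, v_2 = [[0, 0, 1, 4]]^T. Check: (A - 6I) v_2 = [[0, 0, 0, 0]]^T = 0.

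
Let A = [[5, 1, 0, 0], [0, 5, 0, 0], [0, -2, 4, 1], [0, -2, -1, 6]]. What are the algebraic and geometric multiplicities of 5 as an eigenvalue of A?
The characteristic polynomial is (x - 5)^4, so the factor x - 5 appears with exponent 4: the algebraic multiplicity is 4.

rank(A - 5I) = 2, so the eigenspace has dimension 4 - 2 = 2: the geometric multiplicity is 2.

Since 2 < 4, A is not diagonalizable.

algebraic multiplicity 4, geometric multiplicity 2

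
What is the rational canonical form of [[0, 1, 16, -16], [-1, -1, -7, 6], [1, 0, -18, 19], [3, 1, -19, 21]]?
The invariant factors of A (the non-unit diagonal entries of the Smith normal form of xI - A over ℚ[x]) are (x^2 - x + 3)^2, each dividing the next. The characteristic polynomial is their product, (x^2 - x + 3)^2.

The rational canonical form is the block-diagonal matrix of companion matrices C(f_i):
R = [[0, 0, 0, -9], [1, 0, 0, 6], [0, 1, 0, -7], [0, 0, 1, 2]].

Note the characteristic polynomial does not split into linear factors over ℚ, so A has no Jordan form over ℚ; the rational canonical form exists over any field.

R = [[0, 0, 0, -9], [1, 0, 0, 6], [0, 1, 0, -7], [0, 0, 1, 2]]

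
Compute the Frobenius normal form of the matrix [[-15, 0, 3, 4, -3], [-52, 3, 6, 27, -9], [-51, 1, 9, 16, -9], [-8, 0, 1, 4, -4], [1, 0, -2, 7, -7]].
R = [[0, 0, 0, 0, -15], [1, 0, 0, 0, -13], [0, 1, 0, 0, 3], [0, 0, 1, 0, -4], [0, 0, 0, 1, -6]]

The invariant factors of A (the non-unit diagonal entries of the Smith normal form of xI - A over ℚ[x]) are (x + 1)(x + 5)(x^3 - x + 3), each dividing the next. The characteristic polynomial is their product, (x + 1)(x + 5)(x^3 - x + 3).

The rational canonical form is the block-diagonal matrix of companion matrices C(f_i):
R = [[0, 0, 0, 0, -15], [1, 0, 0, 0, -13], [0, 1, 0, 0, 3], [0, 0, 1, 0, -4], [0, 0, 0, 1, -6]].

Note the characteristic polynomial does not split into linear factors over ℚ, so A has no Jordan form over ℚ; the rational canonical form exists over any field.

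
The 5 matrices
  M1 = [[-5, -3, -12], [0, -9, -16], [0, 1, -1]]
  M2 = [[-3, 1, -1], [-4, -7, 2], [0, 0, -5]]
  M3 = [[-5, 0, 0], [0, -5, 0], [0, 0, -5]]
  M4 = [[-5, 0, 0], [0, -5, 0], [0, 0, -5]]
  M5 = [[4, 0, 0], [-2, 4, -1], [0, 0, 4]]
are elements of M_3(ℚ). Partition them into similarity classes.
Characteristic polynomials: χ_{M1} = (x + 5)^3, χ_{M2} = (x + 5)^3, χ_{M3} = (x + 5)^3, χ_{M4} = (x + 5)^3, χ_{M5} = (x - 4)^3.

{M1, M2}: invariant factors x + 5, (x + 5)^2.

{M3, M4}: invariant factors x + 5, x + 5, x + 5.

{M5}: invariant factors x - 4, (x - 4)^2.

Matrices are similar if and only if their invariant-factor lists agree; the partition into similarity classes is {M1, M2}, {M3, M4}, {M5}.

3 classes: {M1, M2}, {M3, M4}, {M5}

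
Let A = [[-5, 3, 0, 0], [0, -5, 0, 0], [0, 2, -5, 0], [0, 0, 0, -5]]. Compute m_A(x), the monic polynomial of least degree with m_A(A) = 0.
The characteristic polynomial factors as (x + 5)^4. The minimal polynomial is ∏(x - λ)^{k_λ} where k_λ is the size of the largest Jordan block at λ.

For λ = -5: rank(A + 5I) = 1, and the largest Jordan block has size 2 (the smallest k with rank((A + 5I)^k) = rank((A + 5I)^(k+1))).

So m_A(x) = (x + 5)^2.

m_A(x) = (x + 5)^2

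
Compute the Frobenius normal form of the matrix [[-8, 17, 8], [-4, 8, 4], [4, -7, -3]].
R = [[0, 0, 4], [1, 0, 0], [0, 1, -3]]

The invariant factors of A (the non-unit diagonal entries of the Smith normal form of xI - A over ℚ[x]) are (x - 1)(x + 2)^2, each dividing the next. The characteristic polynomial is their product, (x - 1)(x + 2)^2.

The rational canonical form is the block-diagonal matrix of companion matrices C(f_i):
R = [[0, 0, 4], [1, 0, 0], [0, 1, -3]].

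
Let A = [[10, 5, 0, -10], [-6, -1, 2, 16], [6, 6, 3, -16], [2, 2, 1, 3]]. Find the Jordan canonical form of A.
J = [[0, 0, 0, 0], [0, 5, 1, 0], [0, 0, 5, 0], [0, 0, 0, 5]]

The characteristic polynomial is det(xI - A) = x(x - 5)^3, so the eigenvalues are 0 (algebraic multiplicity 1), 5 (algebraic multiplicity 3).

For λ = 0: algebraic multiplicity 1 gives one 1×1 block.

For λ = 5: rank(A - 5I) = 2, rank((A - 5I)^2) = 1. The eigenspace has dimension 4 - 2 = 2, so there are 2 Jordan blocks; the rank sequence gives block sizes [2, 1].

Assembling the blocks gives the Jordan form J above.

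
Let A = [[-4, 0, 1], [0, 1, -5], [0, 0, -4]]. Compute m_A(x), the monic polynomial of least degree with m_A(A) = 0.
The characteristic polynomial factors as (x - 1)(x + 4)^2. The minimal polynomial is ∏(x - λ)^{k_λ} where k_λ is the size of the largest Jordan block at λ.

For λ = -4: rank(A + 4I) = 2, and the largest Jordan block has size 2 (the smallest k with rank((A + 4I)^k) = rank((A + 4I)^(k+1))).
For λ = 1: rank(A - I) = 2, and the largest Jordan block has size 1 (the smallest k with rank((A - I)^k) = rank((A - I)^(k+1))).

So m_A(x) = (x - 1)(x + 4)^2.

m_A(x) = (x - 1)(x + 4)^2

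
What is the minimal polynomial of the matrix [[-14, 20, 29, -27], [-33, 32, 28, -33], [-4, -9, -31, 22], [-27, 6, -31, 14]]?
m_A(x) = (x - 4)(x + 1)^3

The characteristic polynomial factors as (x - 4)(x + 1)^3. The minimal polynomial is ∏(x - λ)^{k_λ} where k_λ is the size of the largest Jordan block at λ.

For λ = -1: rank(A + I) = 3, and the largest Jordan block has size 3 (the smallest k with rank((A + I)^k) = rank((A + I)^(k+1))).
For λ = 4: rank(A - 4I) = 3, and the largest Jordan block has size 1 (the smallest k with rank((A - 4I)^k) = rank((A - 4I)^(k+1))).

So m_A(x) = (x - 4)(x + 1)^3.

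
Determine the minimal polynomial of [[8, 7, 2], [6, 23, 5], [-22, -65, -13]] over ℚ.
m_A(x) = (x - 6)^3

The characteristic polynomial factors as (x - 6)^3. The minimal polynomial is ∏(x - λ)^{k_λ} where k_λ is the size of the largest Jordan block at λ.

For λ = 6: rank(A - 6I) = 2, and the largest Jordan block has size 3 (the smallest k with rank((A - 6I)^k) = rank((A - 6I)^(k+1))).

So m_A(x) = (x - 6)^3.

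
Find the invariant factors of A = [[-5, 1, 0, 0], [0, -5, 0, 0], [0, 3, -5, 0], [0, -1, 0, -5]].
x + 5, x + 5, (x + 5)^2

The Jordan structure of A has elementary divisors (x + 5)^2, (x + 5), (x + 5). Arranging the block sizes at each eigenvalue in decreasing order and taking row products gives the invariant factors.

Invariant factors (smallest first, each dividing the next): x + 5, x + 5, (x + 5)^2.

Check: the last factor (x + 5)^2 is the minimal polynomial, and the product (x + 5)^4 is the characteristic polynomial.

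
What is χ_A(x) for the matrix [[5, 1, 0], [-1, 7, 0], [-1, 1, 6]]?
χ_A(x) = (x - 6)^3

xI - A = [[x - 5, -1, 0], [1, x - 7, 0], [1, -1, x - 6]].

Expanding det(xI - A) along the first row:
det(xI - A) = + (x - 5)·det([[x - 7, 0], [-1, x - 6]]) - (-1)·det([[1, 0], [1, x - 6]]) + (0)·det([[1, x - 7], [1, -1]]).

Evaluating gives χ_A(x) = x^3 - 18x^2 + 108x - 216 = (x - 6)^3.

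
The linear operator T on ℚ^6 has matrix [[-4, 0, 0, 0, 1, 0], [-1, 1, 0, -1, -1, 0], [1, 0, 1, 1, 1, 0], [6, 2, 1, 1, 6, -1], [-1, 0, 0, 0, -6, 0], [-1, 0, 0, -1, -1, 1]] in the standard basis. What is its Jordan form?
The characteristic polynomial is det(xI - A) = (x - 1)^4(x + 5)^2, so the eigenvalues are -5 (algebraic multiplicity 2), 1 (algebraic multiplicity 4).

For λ = -5: rank(A + 5I) = 5, rank((A + 5I)^2) = 4. The eigenspace has dimension 6 - 5 = 1, so there is 1 Jordan block; the rank sequence gives block sizes [2].

For λ = 1: rank(A - I) = 4, rank((A - I)^2) = 3, rank((A - I)^3) = 2. The eigenspace has dimension 6 - 4 = 2, so there are 2 Jordan blocks; the rank sequence gives block sizes [3, 1].

Assembling the blocks gives the Jordan form J above.

J = [[-5, 1, 0, 0, 0, 0], [0, -5, 0, 0, 0, 0], [0, 0, 1, 1, 0, 0], [0, 0, 0, 1, 1, 0], [0, 0, 0, 0, 1, 0], [0, 0, 0, 0, 0, 1]]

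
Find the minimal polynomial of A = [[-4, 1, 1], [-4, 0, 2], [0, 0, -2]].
The characteristic polynomial factors as (x + 2)^3. The minimal polynomial is ∏(x - λ)^{k_λ} where k_λ is the size of the largest Jordan block at λ.

For λ = -2: rank(A + 2I) = 1, and the largest Jordan block has size 2 (the smallest k with rank((A + 2I)^k) = rank((A + 2I)^(k+1))).

So m_A(x) = (x + 2)^2.

m_A(x) = (x + 2)^2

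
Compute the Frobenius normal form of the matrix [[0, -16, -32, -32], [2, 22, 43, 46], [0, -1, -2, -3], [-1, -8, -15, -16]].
The invariant factors of A (the non-unit diagonal entries of the Smith normal form of xI - A over ℚ[x]) are (x - 4)(x^3 + 2x - 4), each dividing the next. The characteristic polynomial is their product, (x - 4)(x^3 + 2x - 4).

The rational canonical form is the block-diagonal matrix of companion matrices C(f_i):
R = [[0, 0, 0, -16], [1, 0, 0, 12], [0, 1, 0, -2], [0, 0, 1, 4]].

Note the characteristic polynomial does not split into linear factors over ℚ, so A has no Jordan form over ℚ; the rational canonical form exists over any field.

R = [[0, 0, 0, -16], [1, 0, 0, 12], [0, 1, 0, -2], [0, 0, 1, 4]]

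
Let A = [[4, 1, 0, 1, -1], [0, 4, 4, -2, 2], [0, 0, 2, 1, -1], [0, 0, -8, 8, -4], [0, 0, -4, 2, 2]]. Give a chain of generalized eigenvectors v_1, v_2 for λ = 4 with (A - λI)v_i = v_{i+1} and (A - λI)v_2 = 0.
We seek v_1 ∈ ker((A - 4I)^2) \ ker(A - 4I), then set v_{i+1} = (A - 4I) v_i.

One such chain is v_1 = [[0, 1, 0, 1, 1]]^T, v_2 = [[1, 0, 0, 0, 0]]^T. Check: (A - 4I) v_2 = [[0, 0, 0, 0, 0]]^T = 0.

v_1 = [[0, 1, 0, 1, 1]]^T, v_2 = [[1, 0, 0, 0, 0]]^T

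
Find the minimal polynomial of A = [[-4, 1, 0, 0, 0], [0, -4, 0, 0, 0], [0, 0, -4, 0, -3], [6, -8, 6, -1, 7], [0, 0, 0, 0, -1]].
The characteristic polynomial factors as (x + 1)^2(x + 4)^3. The minimal polynomial is ∏(x - λ)^{k_λ} where k_λ is the size of the largest Jordan block at λ.

For λ = -4: rank(A + 4I) = 3, and the largest Jordan block has size 2 (the smallest k with rank((A + 4I)^k) = rank((A + 4I)^(k+1))).
For λ = -1: rank(A + I) = 4, and the largest Jordan block has size 2 (the smallest k with rank((A + I)^k) = rank((A + I)^(k+1))).

So m_A(x) = (x + 1)^2(x + 4)^2.

m_A(x) = (x + 1)^2(x + 4)^2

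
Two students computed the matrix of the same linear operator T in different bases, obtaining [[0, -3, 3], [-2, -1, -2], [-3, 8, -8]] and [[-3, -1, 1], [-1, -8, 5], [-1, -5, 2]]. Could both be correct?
Yes.

Two matrices over a field are similar if and only if they have the same invariant factors.

Both A and B have characteristic polynomial (x + 3)^3 and minimal polynomial (x + 3)^3. Computing further, both have invariant factors (x + 3)^3. Hence A and B are similar.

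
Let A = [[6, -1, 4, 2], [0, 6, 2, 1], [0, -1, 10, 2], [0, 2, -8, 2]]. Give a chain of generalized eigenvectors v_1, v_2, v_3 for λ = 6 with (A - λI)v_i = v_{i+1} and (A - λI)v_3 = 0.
We seek v_1 ∈ ker((A - 6I)^3) \ ker((A - 6I)^2), then set v_{i+1} = (A - 6I) v_i.

One such chain is v_1 = [[1, 2, 1, -1]]^T, v_2 = [[0, 1, 0, 0]]^T, v_3 = [[-1, 0, -1, 2]]^T. Check: (A - 6I) v_3 = [[0, 0, 0, 0]]^T = 0.

v_1 = [[1, 2, 1, -1]]^T, v_2 = [[0, 1, 0, 0]]^T, v_3 = [[-1, 0, -1, 2]]^T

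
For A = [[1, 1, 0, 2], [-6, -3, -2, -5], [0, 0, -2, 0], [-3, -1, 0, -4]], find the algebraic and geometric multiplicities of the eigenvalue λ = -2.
The characteristic polynomial is (x + 2)^4, so the factor x + 2 appears with exponent 4: the algebraic multiplicity is 4.

rank(A + 2I) = 2, so the eigenspace has dimension 4 - 2 = 2: the geometric multiplicity is 2.

Since 2 < 4, A is not diagonalizable.

algebraic multiplicity 4, geometric multiplicity 2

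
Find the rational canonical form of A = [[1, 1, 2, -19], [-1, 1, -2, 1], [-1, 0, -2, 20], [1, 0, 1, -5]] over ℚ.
R = [[0, 0, 0, -20], [1, 0, 0, 1], [0, 1, 0, 1], [0, 0, 1, -5]]

The invariant factors of A (the non-unit diagonal entries of the Smith normal form of xI - A over ℚ[x]) are (x + 5)(x^3 - x + 4), each dividing the next. The characteristic polynomial is their product, (x + 5)(x^3 - x + 4).

The rational canonical form is the block-diagonal matrix of companion matrices C(f_i):
R = [[0, 0, 0, -20], [1, 0, 0, 1], [0, 1, 0, 1], [0, 0, 1, -5]].

Note the characteristic polynomial does not split into linear factors over ℚ, so A has no Jordan form over ℚ; the rational canonical form exists over any field.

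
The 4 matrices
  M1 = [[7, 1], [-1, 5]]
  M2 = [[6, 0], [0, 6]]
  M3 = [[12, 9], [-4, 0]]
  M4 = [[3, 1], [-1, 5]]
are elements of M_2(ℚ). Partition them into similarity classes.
Characteristic polynomials: χ_{M1} = (x - 6)^2, χ_{M2} = (x - 6)^2, χ_{M3} = (x - 6)^2, χ_{M4} = (x - 4)^2.

{M1, M3}: invariant factors (x - 6)^2.

{M2}: invariant factors x - 6, x - 6.

{M4}: invariant factors (x - 4)^2.

Matrices are similar if and only if their invariant-factor lists agree; the partition into similarity classes is {M1, M3}, {M2}, {M4}.

3 classes: {M1, M3}, {M2}, {M4}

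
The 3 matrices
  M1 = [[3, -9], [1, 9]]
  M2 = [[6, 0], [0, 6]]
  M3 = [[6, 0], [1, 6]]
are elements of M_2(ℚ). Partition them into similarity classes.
Characteristic polynomials: χ_{M1} = (x - 6)^2, χ_{M2} = (x - 6)^2, χ_{M3} = (x - 6)^2.

{M1, M3}: invariant factors (x - 6)^2.

{M2}: invariant factors x - 6, x - 6.

Matrices are similar if and only if their invariant-factor lists agree; the partition into similarity classes is {M1, M3}, {M2}.

2 classes: {M1, M3}, {M2}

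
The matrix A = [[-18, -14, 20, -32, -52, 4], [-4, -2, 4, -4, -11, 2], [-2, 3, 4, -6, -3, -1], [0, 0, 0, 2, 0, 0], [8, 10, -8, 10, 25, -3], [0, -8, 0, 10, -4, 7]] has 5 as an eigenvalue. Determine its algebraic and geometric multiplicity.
The characteristic polynomial is (x - 5)^2(x - 2)^4, so the factor x - 5 appears with exponent 2: the algebraic multiplicity is 2.

rank(A - 5I) = 5, so the eigenspace has dimension 6 - 5 = 1: the geometric multiplicity is 1.

Since 1 < 2, A is not diagonalizable.

algebraic multiplicity 2, geometric multiplicity 1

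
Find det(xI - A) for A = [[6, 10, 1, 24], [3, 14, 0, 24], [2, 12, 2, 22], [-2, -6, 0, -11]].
xI - A = [[x - 6, -10, -1, -24], [-3, x - 14, 0, -24], [-2, -12, x - 2, -22], [2, 6, 0, x + 11]].

Expanding det(xI - A) along the first row:
det(xI - A) = + (x - 6)·det([[x - 14, 0, -24], [-12, x - 2, -22], [6, 0, x + 11]]) - (-10)·det([[-3, 0, -24], [-2, x - 2, -22], [2, 0, x + 11]]) + (-1)·det([[-3, x - 14, -24], [-2, -12, -22], [2, 6, x + 11]]) - (-24)·det([[-3, x - 14, 0], [-2, -12, x - 2], [2, 6, 0]]).

Evaluating gives χ_A(x) = x^4 - 11x^3 + 42x^2 - 68x + 40 = (x - 5)(x - 2)^3.

χ_A(x) = (x - 5)(x - 2)^3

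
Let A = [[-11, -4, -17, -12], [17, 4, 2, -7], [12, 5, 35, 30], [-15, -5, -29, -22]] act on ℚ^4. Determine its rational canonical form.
The invariant factors of A (the non-unit diagonal entries of the Smith normal form of xI - A over ℚ[x]) are (x - 3)(x - 1)^3, each dividing the next. The characteristic polynomial is their product, (x - 3)(x - 1)^3.

The rational canonical form is the block-diagonal matrix of companion matrices C(f_i):
R = [[0, 0, 0, -3], [1, 0, 0, 10], [0, 1, 0, -12], [0, 0, 1, 6]].

R = [[0, 0, 0, -3], [1, 0, 0, 10], [0, 1, 0, -12], [0, 0, 1, 6]]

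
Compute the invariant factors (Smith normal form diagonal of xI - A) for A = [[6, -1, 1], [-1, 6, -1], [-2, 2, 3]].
x - 5, (x - 5)^2

The Jordan structure of A has elementary divisors (x - 5)^2, (x - 5). Arranging the block sizes at each eigenvalue in decreasing order and taking row products gives the invariant factors.

Invariant factors (smallest first, each dividing the next): x - 5, (x - 5)^2.

Check: the last factor (x - 5)^2 is the minimal polynomial, and the product (x - 5)^3 is the characteristic polynomial.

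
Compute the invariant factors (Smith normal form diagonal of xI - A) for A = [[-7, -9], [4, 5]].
The Jordan structure of A has elementary divisors (x + 1)^2. Arranging the block sizes at each eigenvalue in decreasing order and taking row products gives the invariant factors.

Invariant factors (smallest first, each dividing the next): (x + 1)^2.

Check: the last factor (x + 1)^2 is the minimal polynomial, and the product (x + 1)^2 is the characteristic polynomial.

(x + 1)^2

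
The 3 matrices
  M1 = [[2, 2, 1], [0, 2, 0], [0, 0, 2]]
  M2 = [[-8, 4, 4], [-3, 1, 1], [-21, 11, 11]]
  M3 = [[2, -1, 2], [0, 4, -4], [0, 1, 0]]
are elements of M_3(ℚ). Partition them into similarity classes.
2 classes: {M1, M3}, {M2}

Characteristic polynomials: χ_{M1} = (x - 2)^3, χ_{M2} = x^2(x - 4), χ_{M3} = (x - 2)^3.

{M1, M3}: invariant factors x - 2, (x - 2)^2.

{M2}: invariant factors x^2(x - 4).

Matrices are similar if and only if their invariant-factor lists agree; the partition into similarity classes is {M1, M3}, {M2}.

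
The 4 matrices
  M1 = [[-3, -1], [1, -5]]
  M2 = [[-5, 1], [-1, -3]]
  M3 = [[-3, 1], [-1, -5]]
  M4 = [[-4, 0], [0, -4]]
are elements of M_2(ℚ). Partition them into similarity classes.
2 classes: {M1, M2, M3}, {M4}

Characteristic polynomials: χ_{M1} = (x + 4)^2, χ_{M2} = (x + 4)^2, χ_{M3} = (x + 4)^2, χ_{M4} = (x + 4)^2.

{M1, M2, M3}: invariant factors (x + 4)^2.

{M4}: invariant factors x + 4, x + 4.

Matrices are similar if and only if their invariant-factor lists agree; the partition into similarity classes is {M1, M2, M3}, {M4}.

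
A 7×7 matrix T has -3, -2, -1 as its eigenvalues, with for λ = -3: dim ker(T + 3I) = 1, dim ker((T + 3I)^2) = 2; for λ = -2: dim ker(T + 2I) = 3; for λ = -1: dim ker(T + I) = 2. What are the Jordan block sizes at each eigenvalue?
λ = -3: successive nullity increments [1, 1] count blocks of size ≥ k; block sizes are [2].
λ = -2: successive nullity increments [3] count blocks of size ≥ k; block sizes are [1, 1, 1].
λ = -1: successive nullity increments [2] count blocks of size ≥ k; block sizes are [1, 1].

Jordan blocks: (-3, 2), (-2, 1), (-2, 1), (-2, 1), (-1, 1), (-1, 1)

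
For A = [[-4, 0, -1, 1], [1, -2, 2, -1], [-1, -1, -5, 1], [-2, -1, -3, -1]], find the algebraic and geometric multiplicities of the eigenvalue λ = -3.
The characteristic polynomial is (x + 3)^4, so the factor x + 3 appears with exponent 4: the algebraic multiplicity is 4.

rank(A + 3I) = 2, so the eigenspace has dimension 4 - 2 = 2: the geometric multiplicity is 2.

Since 2 < 4, A is not diagonalizable.

algebraic multiplicity 4, geometric multiplicity 2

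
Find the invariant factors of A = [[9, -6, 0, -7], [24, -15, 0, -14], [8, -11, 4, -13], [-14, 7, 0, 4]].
The Jordan structure of A has elementary divisors (x + 3)^2, (x - 4)^2. Arranging the block sizes at each eigenvalue in decreasing order and taking row products gives the invariant factors.

Invariant factors (smallest first, each dividing the next): (x - 4)^2(x + 3)^2.

Check: the last factor (x - 4)^2(x + 3)^2 is the minimal polynomial, and the product (x - 4)^2(x + 3)^2 is the characteristic polynomial.

(x - 4)^2(x + 3)^2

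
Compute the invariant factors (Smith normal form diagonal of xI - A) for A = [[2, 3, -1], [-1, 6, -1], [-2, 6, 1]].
The Jordan structure of A has elementary divisors (x - 3)^2, (x - 3). Arranging the block sizes at each eigenvalue in decreasing order and taking row products gives the invariant factors.

Invariant factors (smallest first, each dividing the next): x - 3, (x - 3)^2.

Check: the last factor (x - 3)^2 is the minimal polynomial, and the product (x - 3)^3 is the characteristic polynomial.

x - 3, (x - 3)^2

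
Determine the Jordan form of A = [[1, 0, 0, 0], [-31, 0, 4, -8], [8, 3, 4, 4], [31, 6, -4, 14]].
The characteristic polynomial is det(xI - A) = (x - 6)^3(x - 1), so the eigenvalues are 1 (algebraic multiplicity 1), 6 (algebraic multiplicity 3).

For λ = 1: algebraic multiplicity 1 gives one 1×1 block.

For λ = 6: rank(A - 6I) = 2, rank((A - 6I)^2) = 1. The eigenspace has dimension 4 - 2 = 2, so there are 2 Jordan blocks; the rank sequence gives block sizes [2, 1].

Assembling the blocks gives the Jordan form J above.

J = [[1, 0, 0, 0], [0, 6, 1, 0], [0, 0, 6, 0], [0, 0, 0, 6]]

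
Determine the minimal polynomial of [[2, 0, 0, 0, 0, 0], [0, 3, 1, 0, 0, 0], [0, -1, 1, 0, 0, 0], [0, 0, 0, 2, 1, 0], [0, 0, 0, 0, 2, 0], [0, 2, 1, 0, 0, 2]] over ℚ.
m_A(x) = (x - 2)^3

The characteristic polynomial factors as (x - 2)^6. The minimal polynomial is ∏(x - λ)^{k_λ} where k_λ is the size of the largest Jordan block at λ.

For λ = 2: rank(A - 2I) = 3, and the largest Jordan block has size 3 (the smallest k with rank((A - 2I)^k) = rank((A - 2I)^(k+1))).

So m_A(x) = (x - 2)^3.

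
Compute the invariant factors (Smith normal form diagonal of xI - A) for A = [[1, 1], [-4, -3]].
The Jordan structure of A has elementary divisors (x + 1)^2. Arranging the block sizes at each eigenvalue in decreasing order and taking row products gives the invariant factors.

Invariant factors (smallest first, each dividing the next): (x + 1)^2.

Check: the last factor (x + 1)^2 is the minimal polynomial, and the product (x + 1)^2 is the characteristic polynomial.

(x + 1)^2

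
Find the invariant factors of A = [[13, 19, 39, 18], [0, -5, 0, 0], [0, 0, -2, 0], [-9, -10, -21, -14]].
The Jordan structure of A has elementary divisors (x + 5)^2, (x + 2), (x - 4). Arranging the block sizes at each eigenvalue in decreasing order and taking row products gives the invariant factors.

Invariant factors (smallest first, each dividing the next): (x - 4)(x + 2)(x + 5)^2.

Check: the last factor (x - 4)(x + 2)(x + 5)^2 is the minimal polynomial, and the product (x - 4)(x + 2)(x + 5)^2 is the characteristic polynomial.

(x - 4)(x + 2)(x + 5)^2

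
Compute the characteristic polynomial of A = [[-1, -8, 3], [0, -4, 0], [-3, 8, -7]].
χ_A(x) = (x + 4)^3

xI - A = [[x + 1, 8, -3], [0, x + 4, 0], [3, -8, x + 7]].

Expanding det(xI - A) along the first row:
det(xI - A) = + (x + 1)·det([[x + 4, 0], [-8, x + 7]]) - (8)·det([[0, 0], [3, x + 7]]) + (-3)·det([[0, x + 4], [3, -8]]).

Evaluating gives χ_A(x) = x^3 + 12x^2 + 48x + 64 = (x + 4)^3.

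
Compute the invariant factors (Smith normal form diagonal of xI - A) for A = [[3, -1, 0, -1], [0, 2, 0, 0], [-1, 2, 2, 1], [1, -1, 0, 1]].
The Jordan structure of A has elementary divisors (x - 2)^2, (x - 2)^2. Arranging the block sizes at each eigenvalue in decreasing order and taking row products gives the invariant factors.

Invariant factors (smallest first, each dividing the next): (x - 2)^2, (x - 2)^2.

Check: the last factor (x - 2)^2 is the minimal polynomial, and the product (x - 2)^4 is the characteristic polynomial.

(x - 2)^2, (x - 2)^2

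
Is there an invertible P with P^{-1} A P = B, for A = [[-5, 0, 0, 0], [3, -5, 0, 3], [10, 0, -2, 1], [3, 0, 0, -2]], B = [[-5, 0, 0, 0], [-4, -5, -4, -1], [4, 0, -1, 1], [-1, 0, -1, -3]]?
Yes.

Two matrices over a field are similar if and only if they have the same invariant factors.

Both A and B have characteristic polynomial (x + 2)^2(x + 5)^2 and minimal polynomial (x + 2)^2(x + 5). Computing further, both have invariant factors x + 5, (x + 2)^2(x + 5). Hence A and B are similar.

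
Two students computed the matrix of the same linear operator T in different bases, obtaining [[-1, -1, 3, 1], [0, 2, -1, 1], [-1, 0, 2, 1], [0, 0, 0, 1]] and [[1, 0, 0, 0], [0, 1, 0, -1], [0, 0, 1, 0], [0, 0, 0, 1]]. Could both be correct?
Both have characteristic polynomial (x - 1)^4, but the minimal polynomial of A is (x - 1)^3 while the minimal polynomial of B is (x - 1)^2. The minimal polynomial is a similarity invariant, so A and B are not similar.

No.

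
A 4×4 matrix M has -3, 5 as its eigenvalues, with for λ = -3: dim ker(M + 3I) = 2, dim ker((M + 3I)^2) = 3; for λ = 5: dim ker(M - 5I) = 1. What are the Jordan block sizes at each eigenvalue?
Jordan blocks: (-3, 2), (-3, 1), (5, 1)

λ = -3: successive nullity increments [2, 1] count blocks of size ≥ k; block sizes are [2, 1].
λ = 5: successive nullity increments [1] count blocks of size ≥ k; block sizes are [1].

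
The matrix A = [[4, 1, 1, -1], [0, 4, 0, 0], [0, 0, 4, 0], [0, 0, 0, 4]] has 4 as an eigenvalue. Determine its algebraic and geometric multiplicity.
The characteristic polynomial is (x - 4)^4, so the factor x - 4 appears with exponent 4: the algebraic multiplicity is 4.

rank(A - 4I) = 1, so the eigenspace has dimension 4 - 1 = 3: the geometric multiplicity is 3.

Since 3 < 4, A is not diagonalizable.

algebraic multiplicity 4, geometric multiplicity 3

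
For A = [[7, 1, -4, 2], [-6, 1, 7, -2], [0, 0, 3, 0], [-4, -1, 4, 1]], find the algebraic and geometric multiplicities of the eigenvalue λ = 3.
algebraic multiplicity 4, geometric multiplicity 2

The characteristic polynomial is (x - 3)^4, so the factor x - 3 appears with exponent 4: the algebraic multiplicity is 4.

rank(A - 3I) = 2, so the eigenspace has dimension 4 - 2 = 2: the geometric multiplicity is 2.

Since 2 < 4, A is not diagonalizable.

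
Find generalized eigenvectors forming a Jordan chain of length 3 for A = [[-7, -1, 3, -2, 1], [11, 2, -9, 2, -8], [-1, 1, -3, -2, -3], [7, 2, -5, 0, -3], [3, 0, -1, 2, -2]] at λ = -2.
v_1 = [[0, 4, 1, 0, 1]]^T, v_2 = [[0, -1, 0, 0, -1]]^T, v_3 = [[0, 4, 2, 1, 0]]^T

We seek v_1 ∈ ker((A + 2I)^3) \ ker((A + 2I)^2), then set v_{i+1} = (A + 2I) v_i.

One such chain is v_1 = [[0, 4, 1, 0, 1]]^T, v_2 = [[0, -1, 0, 0, -1]]^T, v_3 = [[0, 4, 2, 1, 0]]^T. Check: (A + 2I) v_3 = [[0, 0, 0, 0, 0]]^T = 0.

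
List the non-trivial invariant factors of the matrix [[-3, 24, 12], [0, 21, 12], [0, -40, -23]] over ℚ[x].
x + 3, (x - 1)(x + 3)

The Jordan structure of A has elementary divisors (x + 3), (x + 3), (x - 1). Arranging the block sizes at each eigenvalue in decreasing order and taking row products gives the invariant factors.

Invariant factors (smallest first, each dividing the next): x + 3, (x - 1)(x + 3).

Check: the last factor (x - 1)(x + 3) is the minimal polynomial, and the product (x - 1)(x + 3)^2 is the characteristic polynomial.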